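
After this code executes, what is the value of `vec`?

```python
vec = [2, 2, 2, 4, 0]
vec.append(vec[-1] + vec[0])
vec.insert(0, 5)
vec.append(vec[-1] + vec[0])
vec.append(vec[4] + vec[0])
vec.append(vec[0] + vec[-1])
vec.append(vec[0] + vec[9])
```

[5, 2, 2, 2, 4, 0, 2, 7, 9, 14, 19]

append vec[-1]+vec[0] = 0+2 = 2 → [2, 2, 2, 4, 0, 2]
insert 5 at 0 → [5, 2, 2, 2, 4, 0, 2]
append vec[-1]+vec[0] = 2+5 = 7 → [5, 2, 2, 2, 4, 0, 2, 7]
append vec[4]+vec[0] = 4+5 = 9 → [5, 2, 2, 2, 4, 0, 2, 7, 9]
append vec[0]+vec[-1] = 5+9 = 14 → [5, 2, 2, 2, 4, 0, 2, 7, 9, 14]
append vec[0]+vec[9] = 5+14 = 19 → [5, 2, 2, 2, 4, 0, 2, 7, 9, 14, 19]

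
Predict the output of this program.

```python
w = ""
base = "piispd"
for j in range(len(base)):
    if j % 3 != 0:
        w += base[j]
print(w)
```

iipd

j=0: skip
j=1: add 'i' → 'i'
j=2: add 'i' → 'ii'
j=3: skip
j=4: add 'p' → 'iip'
j=5: add 'd' → 'iipd'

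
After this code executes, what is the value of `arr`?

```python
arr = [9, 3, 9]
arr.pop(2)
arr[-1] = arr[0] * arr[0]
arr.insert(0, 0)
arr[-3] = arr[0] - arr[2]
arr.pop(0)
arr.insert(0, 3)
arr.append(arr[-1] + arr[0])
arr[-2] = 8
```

pop(2) removes 9 → [9, 3]
arr[-1] = arr[0]*arr[0] = 9*9 = 81 → [9, 81]
insert 0 at 0 → [0, 9, 81]
arr[-3] = arr[0]-arr[2] = 0-81 = -81 → [-81, 9, 81]
pop(0) removes -81 → [9, 81]
insert 3 at 0 → [3, 9, 81]
append arr[-1]+arr[0] = 81+3 = 84 → [3, 9, 81, 84]
arr[-2] = 8 → [3, 9, 8, 84]

[3, 9, 8, 84]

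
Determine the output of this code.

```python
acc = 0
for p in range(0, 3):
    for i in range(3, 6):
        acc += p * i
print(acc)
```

p=0,i=3: acc = 0+0 = 0
p=0,i=4: acc = 0+0 = 0
p=0,i=5: acc = 0+0 = 0
p=1,i=3: acc = 0+3 = 3
p=1,i=4: acc = 3+4 = 7
p=1,i=5: acc = 7+5 = 12
p=2,i=3: acc = 12+6 = 18
p=2,i=4: acc = 18+8 = 26
p=2,i=5: acc = 26+10 = 36

36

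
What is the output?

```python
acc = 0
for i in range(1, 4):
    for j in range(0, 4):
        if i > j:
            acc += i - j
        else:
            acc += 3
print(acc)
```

i=1,j=0: 1>0, acc = 0+1 = 1
i=1,j=1: not 1>1, acc = 1+3 = 4
i=1,j=2: not 1>2, acc = 4+3 = 7
i=1,j=3: not 1>3, acc = 7+3 = 10
i=2,j=0: 2>0, acc = 10+2 = 12
i=2,j=1: 2>1, acc = 12+1 = 13
i=2,j=2: not 2>2, acc = 13+3 = 16
i=2,j=3: not 2>3, acc = 16+3 = 19
i=3,j=0: 3>0, acc = 19+3 = 22
i=3,j=1: 3>1, acc = 22+2 = 24
i=3,j=2: 3>2, acc = 24+1 = 25
i=3,j=3: not 3>3, acc = 25+3 = 28

28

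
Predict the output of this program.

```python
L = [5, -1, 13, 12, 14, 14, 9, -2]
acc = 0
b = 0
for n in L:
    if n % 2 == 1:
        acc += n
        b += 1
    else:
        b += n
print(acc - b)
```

-16

n=5: odd, acc = 0+5 = 5; b=1
n=-1: odd, acc = 5+(-1) = 4; b=2
n=13: odd, acc = 4+13 = 17; b=3
n=12: not odd; b=15
n=14: not odd; b=29
n=14: not odd; b=43
n=9: odd, acc = 17+9 = 26; b=44
n=-2: not odd; b=42
acc-b = 26-42 = -16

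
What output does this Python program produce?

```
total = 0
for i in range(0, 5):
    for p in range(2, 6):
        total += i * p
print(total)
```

140

i=0,p=2: total = 0+0 = 0
i=0,p=3: total = 0+0 = 0
i=0,p=4: total = 0+0 = 0
i=0,p=5: total = 0+0 = 0
i=1,p=2: total = 0+2 = 2
i=1,p=3: total = 2+3 = 5
i=1,p=4: total = 5+4 = 9
i=1,p=5: total = 9+5 = 14
i=2,p=2: total = 14+4 = 18
i=2,p=3: total = 18+6 = 24
i=2,p=4: total = 24+8 = 32
i=2,p=5: total = 32+10 = 42
i=3,p=2: total = 42+6 = 48
i=3,p=3: total = 48+9 = 57
i=3,p=4: total = 57+12 = 69
i=3,p=5: total = 69+15 = 84
i=4,p=2: total = 84+8 = 92
i=4,p=3: total = 92+12 = 104
i=4,p=4: total = 104+16 = 120
i=4,p=5: total = 120+20 = 140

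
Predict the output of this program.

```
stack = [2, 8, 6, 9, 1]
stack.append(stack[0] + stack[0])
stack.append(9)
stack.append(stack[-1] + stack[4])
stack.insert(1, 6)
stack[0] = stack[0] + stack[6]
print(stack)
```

append stack[0]+stack[0] = 2+2 = 4 → [2, 8, 6, 9, 1, 4]
append 9 → [2, 8, 6, 9, 1, 4, 9]
append stack[-1]+stack[4] = 9+1 = 10 → [2, 8, 6, 9, 1, 4, 9, 10]
insert 6 at 1 → [2, 6, 8, 6, 9, 1, 4, 9, 10]
stack[0] = stack[0]+stack[6] = 2+4 = 6 → [6, 6, 8, 6, 9, 1, 4, 9, 10]

[6, 6, 8, 6, 9, 1, 4, 9, 10]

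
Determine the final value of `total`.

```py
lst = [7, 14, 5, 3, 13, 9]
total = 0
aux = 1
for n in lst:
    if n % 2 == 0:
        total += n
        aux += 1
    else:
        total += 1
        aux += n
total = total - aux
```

n=7: not even, total = 0+1 = 1; aux=8
n=14: even, total = 1+14 = 15; aux=9
n=5: not even, total = 15+1 = 16; aux=14
n=3: not even, total = 16+1 = 17; aux=17
n=13: not even, total = 17+1 = 18; aux=30
n=9: not even, total = 18+1 = 19; aux=39
total-aux = 19-39 = -20

-20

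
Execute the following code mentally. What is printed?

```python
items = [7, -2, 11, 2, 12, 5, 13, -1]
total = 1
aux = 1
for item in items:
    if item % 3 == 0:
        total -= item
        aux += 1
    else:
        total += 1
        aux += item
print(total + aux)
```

33

item=7: not %3==0, total = 1+1 = 2; aux=8
item=-2: not %3==0, total = 2+1 = 3; aux=6
item=11: not %3==0, total = 3+1 = 4; aux=17
item=2: not %3==0, total = 4+1 = 5; aux=19
item=12: %3==0, total = 5-12 = -7; aux=20
item=5: not %3==0, total = (-7)+1 = -6; aux=25
item=13: not %3==0, total = (-6)+1 = -5; aux=38
item=-1: not %3==0, total = (-5)+1 = -4; aux=37
total+aux = (-4)+37 = 33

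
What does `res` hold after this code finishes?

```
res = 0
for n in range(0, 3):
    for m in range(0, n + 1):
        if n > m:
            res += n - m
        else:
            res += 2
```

n=0,m=0: not 0>0, res = 0+2 = 2
n=1,m=0: 1>0, res = 2+1 = 3
n=1,m=1: not 1>1, res = 3+2 = 5
n=2,m=0: 2>0, res = 5+2 = 7
n=2,m=1: 2>1, res = 7+1 = 8
n=2,m=2: not 2>2, res = 8+2 = 10

10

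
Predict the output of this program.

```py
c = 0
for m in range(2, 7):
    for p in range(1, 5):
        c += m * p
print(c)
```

m=2,p=1: c = 0+2 = 2
m=2,p=2: c = 2+4 = 6
m=2,p=3: c = 6+6 = 12
m=2,p=4: c = 12+8 = 20
m=3,p=1: c = 20+3 = 23
m=3,p=2: c = 23+6 = 29
m=3,p=3: c = 29+9 = 38
m=3,p=4: c = 38+12 = 50
m=4,p=1: c = 50+4 = 54
m=4,p=2: c = 54+8 = 62
m=4,p=3: c = 62+12 = 74
m=4,p=4: c = 74+16 = 90
m=5,p=1: c = 90+5 = 95
m=5,p=2: c = 95+10 = 105
m=5,p=3: c = 105+15 = 120
m=5,p=4: c = 120+20 = 140
m=6,p=1: c = 140+6 = 146
m=6,p=2: c = 146+12 = 158
m=6,p=3: c = 158+18 = 176
m=6,p=4: c = 176+24 = 200

200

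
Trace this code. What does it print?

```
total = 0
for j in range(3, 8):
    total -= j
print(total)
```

j=3: total = 0-3 = -3
j=4: total = (-3)-4 = -7
j=5: total = (-7)-5 = -12
j=6: total = (-12)-6 = -18
j=7: total = (-18)-7 = -25

-25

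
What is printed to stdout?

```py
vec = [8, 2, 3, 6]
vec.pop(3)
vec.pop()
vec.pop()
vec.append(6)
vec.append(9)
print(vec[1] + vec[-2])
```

pop(3) removes 6 → [8, 2, 3]
pop() removes 3 → [8, 2]
pop() removes 2 → [8]
append 6 → [8, 6]
append 9 → [8, 6, 9]
vec[1]+vec[-2] = 6+6 = 12

12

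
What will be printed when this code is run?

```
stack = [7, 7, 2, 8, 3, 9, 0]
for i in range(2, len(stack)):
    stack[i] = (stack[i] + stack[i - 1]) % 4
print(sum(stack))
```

18

i=2: stack[2] = (2+7)%4 = 1 → [7, 7, 1, 8, 3, 9, 0]
i=3: stack[3] = (8+1)%4 = 1 → [7, 7, 1, 1, 3, 9, 0]
i=4: stack[4] = (3+1)%4 = 0 → [7, 7, 1, 1, 0, 9, 0]
i=5: stack[5] = (9+0)%4 = 1 → [7, 7, 1, 1, 0, 1, 0]
i=6: stack[6] = (0+1)%4 = 1 → [7, 7, 1, 1, 0, 1, 1]
sum = 18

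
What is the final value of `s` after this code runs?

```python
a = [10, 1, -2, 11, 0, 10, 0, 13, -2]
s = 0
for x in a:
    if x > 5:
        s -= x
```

-44

x=10: >5, s = 0-10 = -10
x=1: not >5
x=-2: not >5
x=11: >5, s = (-10)-11 = -21
x=0: not >5
x=10: >5, s = (-21)-10 = -31
x=0: not >5
x=13: >5, s = (-31)-13 = -44
x=-2: not >5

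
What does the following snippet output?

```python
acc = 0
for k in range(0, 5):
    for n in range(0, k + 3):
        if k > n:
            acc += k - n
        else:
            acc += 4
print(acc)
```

k=0,n=0: not 0>0, acc = 0+4 = 4
k=0,n=1: not 0>1, acc = 4+4 = 8
k=0,n=2: not 0>2, acc = 8+4 = 12
k=1,n=0: 1>0, acc = 12+1 = 13
k=1,n=1: not 1>1, acc = 13+4 = 17
k=1,n=2: not 1>2, acc = 17+4 = 21
k=1,n=3: not 1>3, acc = 21+4 = 25
k=2,n=0: 2>0, acc = 25+2 = 27
k=2,n=1: 2>1, acc = 27+1 = 28
k=2,n=2: not 2>2, acc = 28+4 = 32
k=2,n=3: not 2>3, acc = 32+4 = 36
k=2,n=4: not 2>4, acc = 36+4 = 40
k=3,n=0: 3>0, acc = 40+3 = 43
k=3,n=1: 3>1, acc = 43+2 = 45
k=3,n=2: 3>2, acc = 45+1 = 46
k=3,n=3: not 3>3, acc = 46+4 = 50
k=3,n=4: not 3>4, acc = 50+4 = 54
k=3,n=5: not 3>5, acc = 54+4 = 58
k=4,n=0: 4>0, acc = 58+4 = 62
k=4,n=1: 4>1, acc = 62+3 = 65
k=4,n=2: 4>2, acc = 65+2 = 67
k=4,n=3: 4>3, acc = 67+1 = 68
k=4,n=4: not 4>4, acc = 68+4 = 72
k=4,n=5: not 4>5, acc = 72+4 = 76
k=4,n=6: not 4>6, acc = 76+4 = 80

80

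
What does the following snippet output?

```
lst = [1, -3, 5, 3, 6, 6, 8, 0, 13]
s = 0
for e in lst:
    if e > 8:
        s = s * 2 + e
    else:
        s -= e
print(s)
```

e=1: not >8, s = 0-1 = -1
e=-3: not >8, s = (-1)-(-3) = 2
e=5: not >8, s = 2-5 = -3
e=3: not >8, s = (-3)-3 = -6
e=6: not >8, s = (-6)-6 = -12
e=6: not >8, s = (-12)-6 = -18
e=8: not >8, s = (-18)-8 = -26
e=0: not >8, s = (-26)-0 = -26
e=13: >8, s = (-26)*2+13 = -39

-39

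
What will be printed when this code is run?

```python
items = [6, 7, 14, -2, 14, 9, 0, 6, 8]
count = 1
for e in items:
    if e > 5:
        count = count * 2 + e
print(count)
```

e=6: >5, count = 1*2+6 = 8
e=7: >5, count = 8*2+7 = 23
e=14: >5, count = 23*2+14 = 60
e=-2: not >5
e=14: >5, count = 60*2+14 = 134
e=9: >5, count = 134*2+9 = 277
e=0: not >5
e=6: >5, count = 277*2+6 = 560
e=8: >5, count = 560*2+8 = 1128

1128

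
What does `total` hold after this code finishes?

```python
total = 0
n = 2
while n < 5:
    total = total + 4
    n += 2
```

8

n=2: total = 0+4 = 4
n=4: total = 4+4 = 8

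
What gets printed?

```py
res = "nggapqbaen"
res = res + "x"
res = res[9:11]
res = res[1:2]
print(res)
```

+ 'x' → 'nggapqbaenx'
slice [9:11] → 'nx'
slice [1:2] → 'x'

x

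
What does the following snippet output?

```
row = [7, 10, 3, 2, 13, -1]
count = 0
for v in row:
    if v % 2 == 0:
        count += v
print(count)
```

v=7: not even
v=10: even, count = 0+10 = 10
v=3: not even
v=2: even, count = 10+2 = 12
v=13: not even
v=-1: not even

12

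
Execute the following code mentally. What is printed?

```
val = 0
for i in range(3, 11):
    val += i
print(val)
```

52

i=3: val = 0+3 = 3
i=4: val = 3+4 = 7
i=5: val = 7+5 = 12
i=6: val = 12+6 = 18
i=7: val = 18+7 = 25
i=8: val = 25+8 = 33
i=9: val = 33+9 = 42
i=10: val = 42+10 = 52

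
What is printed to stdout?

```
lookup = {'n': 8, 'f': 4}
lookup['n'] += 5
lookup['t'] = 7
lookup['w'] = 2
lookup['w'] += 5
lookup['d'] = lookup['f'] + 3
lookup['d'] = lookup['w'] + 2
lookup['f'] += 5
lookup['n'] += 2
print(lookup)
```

{'n': 15, 'f': 9, 't': 7, 'w': 7, 'd': 9}

lookup['n'] = 8+5 = 13 → {'n': 13, 'f': 4}
lookup['t'] = 7 → {'n': 13, 'f': 4, 't': 7}
lookup['w'] = 2 → {'n': 13, 'f': 4, 't': 7, 'w': 2}
lookup['w'] = 2+5 = 7 → {'n': 13, 'f': 4, 't': 7, 'w': 7}
lookup['d'] = lookup['f']+3 = 7 → {'n': 13, 'f': 4, 't': 7, 'w': 7, 'd': 7}
lookup['d'] = lookup['w']+2 = 9 → {'n': 13, 'f': 4, 't': 7, 'w': 7, 'd': 9}
lookup['f'] = 4+5 = 9 → {'n': 13, 'f': 9, 't': 7, 'w': 7, 'd': 9}
lookup['n'] = 13+2 = 15 → {'n': 15, 'f': 9, 't': 7, 'w': 7, 'd': 9}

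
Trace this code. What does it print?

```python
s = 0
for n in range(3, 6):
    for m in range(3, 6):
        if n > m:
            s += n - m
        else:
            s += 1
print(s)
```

10

n=3,m=3: not 3>3, s = 0+1 = 1
n=3,m=4: not 3>4, s = 1+1 = 2
n=3,m=5: not 3>5, s = 2+1 = 3
n=4,m=3: 4>3, s = 3+1 = 4
n=4,m=4: not 4>4, s = 4+1 = 5
n=4,m=5: not 4>5, s = 5+1 = 6
n=5,m=3: 5>3, s = 6+2 = 8
n=5,m=4: 5>4, s = 8+1 = 9
n=5,m=5: not 5>5, s = 9+1 = 10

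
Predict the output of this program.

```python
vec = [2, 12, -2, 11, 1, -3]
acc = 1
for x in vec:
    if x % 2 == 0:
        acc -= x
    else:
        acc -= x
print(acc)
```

x=2: even, acc = 1-2 = -1
x=12: even, acc = (-1)-12 = -13
x=-2: even, acc = (-13)-(-2) = -11
x=11: not even, acc = (-11)-11 = -22
x=1: not even, acc = (-22)-1 = -23
x=-3: not even, acc = (-23)-(-3) = -20

-20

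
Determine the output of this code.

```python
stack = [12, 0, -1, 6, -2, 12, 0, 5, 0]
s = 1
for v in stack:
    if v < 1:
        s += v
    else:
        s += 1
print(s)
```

2

v=12: not <1, s = 1+1 = 2
v=0: <1, s = 2+0 = 2
v=-1: <1, s = 2+(-1) = 1
v=6: not <1, s = 1+1 = 2
v=-2: <1, s = 2+(-2) = 0
v=12: not <1, s = 0+1 = 1
v=0: <1, s = 1+0 = 1
v=5: not <1, s = 1+1 = 2
v=0: <1, s = 2+0 = 2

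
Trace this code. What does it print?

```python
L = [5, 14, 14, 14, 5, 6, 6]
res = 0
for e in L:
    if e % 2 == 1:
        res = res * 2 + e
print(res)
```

15

e=5: odd, res = 0*2+5 = 5
e=14: not odd
e=14: not odd
e=14: not odd
e=5: odd, res = 5*2+5 = 15
e=6: not odd
e=6: not odd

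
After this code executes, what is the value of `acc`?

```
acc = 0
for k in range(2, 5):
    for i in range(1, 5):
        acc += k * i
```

90

k=2,i=1: acc = 0+2 = 2
k=2,i=2: acc = 2+4 = 6
k=2,i=3: acc = 6+6 = 12
k=2,i=4: acc = 12+8 = 20
k=3,i=1: acc = 20+3 = 23
k=3,i=2: acc = 23+6 = 29
k=3,i=3: acc = 29+9 = 38
k=3,i=4: acc = 38+12 = 50
k=4,i=1: acc = 50+4 = 54
k=4,i=2: acc = 54+8 = 62
k=4,i=3: acc = 62+12 = 74
k=4,i=4: acc = 74+16 = 90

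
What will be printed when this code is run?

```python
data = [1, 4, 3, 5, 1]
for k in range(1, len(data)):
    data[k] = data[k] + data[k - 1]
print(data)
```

[1, 5, 8, 13, 14]

k=1: data[1] = 4+1 = 5 → [1, 5, 3, 5, 1]
k=2: data[2] = 3+5 = 8 → [1, 5, 8, 5, 1]
k=3: data[3] = 5+8 = 13 → [1, 5, 8, 13, 1]
k=4: data[4] = 1+13 = 14 → [1, 5, 8, 13, 14]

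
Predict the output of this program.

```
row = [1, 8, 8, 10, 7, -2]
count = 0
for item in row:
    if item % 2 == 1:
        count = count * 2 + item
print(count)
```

item=1: odd, count = 0*2+1 = 1
item=8: not odd
item=8: not odd
item=10: not odd
item=7: odd, count = 1*2+7 = 9
item=-2: not odd

9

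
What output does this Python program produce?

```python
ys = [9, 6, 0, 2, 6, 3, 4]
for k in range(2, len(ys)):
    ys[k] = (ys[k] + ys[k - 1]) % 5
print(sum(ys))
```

k=2: ys[2] = (0+6)%5 = 1 → [9, 6, 1, 2, 6, 3, 4]
k=3: ys[3] = (2+1)%5 = 3 → [9, 6, 1, 3, 6, 3, 4]
k=4: ys[4] = (6+3)%5 = 4 → [9, 6, 1, 3, 4, 3, 4]
k=5: ys[5] = (3+4)%5 = 2 → [9, 6, 1, 3, 4, 2, 4]
k=6: ys[6] = (4+2)%5 = 1 → [9, 6, 1, 3, 4, 2, 1]
sum = 26

26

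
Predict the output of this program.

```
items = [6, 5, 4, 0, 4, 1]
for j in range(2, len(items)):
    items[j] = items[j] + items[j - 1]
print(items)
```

j=2: items[2] = 4+5 = 9 → [6, 5, 9, 0, 4, 1]
j=3: items[3] = 0+9 = 9 → [6, 5, 9, 9, 4, 1]
j=4: items[4] = 4+9 = 13 → [6, 5, 9, 9, 13, 1]
j=5: items[5] = 1+13 = 14 → [6, 5, 9, 9, 13, 14]

[6, 5, 9, 9, 13, 14]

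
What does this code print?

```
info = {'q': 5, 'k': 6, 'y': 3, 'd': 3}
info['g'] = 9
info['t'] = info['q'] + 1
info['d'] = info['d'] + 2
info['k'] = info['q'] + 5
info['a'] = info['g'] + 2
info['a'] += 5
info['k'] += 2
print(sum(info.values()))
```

56

info['g'] = 9 → {'q': 5, 'k': 6, 'y': 3, 'd': 3, 'g': 9}
info['t'] = info['q']+1 = 6 → {'q': 5, 'k': 6, 'y': 3, 'd': 3, 'g': 9, 't': 6}
info['d'] = info['d']+2 = 5 → {'q': 5, 'k': 6, 'y': 3, 'd': 5, 'g': 9, 't': 6}
info['k'] = info['q']+5 = 10 → {'q': 5, 'k': 10, 'y': 3, 'd': 5, 'g': 9, 't': 6}
info['a'] = info['g']+2 = 11 → {'q': 5, 'k': 10, 'y': 3, 'd': 5, 'g': 9, 't': 6, 'a': 11}
info['a'] = 11+5 = 16 → {'q': 5, 'k': 10, 'y': 3, 'd': 5, 'g': 9, 't': 6, 'a': 16}
info['k'] = 10+2 = 12 → {'q': 5, 'k': 12, 'y': 3, 'd': 5, 'g': 9, 't': 6, 'a': 16}
sum of values = 56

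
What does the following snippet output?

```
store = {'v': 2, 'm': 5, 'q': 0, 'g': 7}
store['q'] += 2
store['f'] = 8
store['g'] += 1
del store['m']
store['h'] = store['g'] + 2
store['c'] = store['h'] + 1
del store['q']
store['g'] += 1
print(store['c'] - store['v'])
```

store['q'] = 0+2 = 2 → {'v': 2, 'm': 5, 'q': 2, 'g': 7}
store['f'] = 8 → {'v': 2, 'm': 5, 'q': 2, 'g': 7, 'f': 8}
store['g'] = 7+1 = 8 → {'v': 2, 'm': 5, 'q': 2, 'g': 8, 'f': 8}
del 'm' → {'v': 2, 'q': 2, 'g': 8, 'f': 8}
store['h'] = store['g']+2 = 10 → {'v': 2, 'q': 2, 'g': 8, 'f': 8, 'h': 10}
store['c'] = store['h']+1 = 11 → {'v': 2, 'q': 2, 'g': 8, 'f': 8, 'h': 10, 'c': 11}
del 'q' → {'v': 2, 'g': 8, 'f': 8, 'h': 10, 'c': 11}
store['g'] = 8+1 = 9 → {'v': 2, 'g': 9, 'f': 8, 'h': 10, 'c': 11}
store['c']-store['v'] = 11-2 = 9

9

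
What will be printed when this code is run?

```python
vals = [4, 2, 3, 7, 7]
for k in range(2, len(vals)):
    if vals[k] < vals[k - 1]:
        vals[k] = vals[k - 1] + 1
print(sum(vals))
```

k=2: 3>=2, unchanged → [4, 2, 3, 7, 7]
k=3: 7>=3, unchanged → [4, 2, 3, 7, 7]
k=4: 7>=7, unchanged → [4, 2, 3, 7, 7]
sum = 23

23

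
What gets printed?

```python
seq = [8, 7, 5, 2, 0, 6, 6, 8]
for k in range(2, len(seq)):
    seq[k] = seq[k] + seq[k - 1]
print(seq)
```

k=2: seq[2] = 5+7 = 12 → [8, 7, 12, 2, 0, 6, 6, 8]
k=3: seq[3] = 2+12 = 14 → [8, 7, 12, 14, 0, 6, 6, 8]
k=4: seq[4] = 0+14 = 14 → [8, 7, 12, 14, 14, 6, 6, 8]
k=5: seq[5] = 6+14 = 20 → [8, 7, 12, 14, 14, 20, 6, 8]
k=6: seq[6] = 6+20 = 26 → [8, 7, 12, 14, 14, 20, 26, 8]
k=7: seq[7] = 8+26 = 34 → [8, 7, 12, 14, 14, 20, 26, 34]

[8, 7, 12, 14, 14, 20, 26, 34]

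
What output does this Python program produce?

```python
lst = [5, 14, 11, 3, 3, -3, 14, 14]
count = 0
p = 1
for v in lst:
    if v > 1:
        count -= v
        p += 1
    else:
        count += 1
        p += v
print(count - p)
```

-68

v=5: >1, count = 0-5 = -5; p=2
v=14: >1, count = (-5)-14 = -19; p=3
v=11: >1, count = (-19)-11 = -30; p=4
v=3: >1, count = (-30)-3 = -33; p=5
v=3: >1, count = (-33)-3 = -36; p=6
v=-3: not >1, count = (-36)+1 = -35; p=3
v=14: >1, count = (-35)-14 = -49; p=4
v=14: >1, count = (-49)-14 = -63; p=5
count-p = (-63)-5 = -68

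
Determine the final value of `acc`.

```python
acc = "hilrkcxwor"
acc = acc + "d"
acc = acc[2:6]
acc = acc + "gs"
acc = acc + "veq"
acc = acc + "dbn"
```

+ 'd' → 'hilrkcxword'
slice [2:6] → 'lrkc'
+ 'gs' → 'lrkcgs'
+ 'veq' → 'lrkcgsveq'
+ 'dbn' → 'lrkcgsveqdbn'

'lrkcgsveqdbn'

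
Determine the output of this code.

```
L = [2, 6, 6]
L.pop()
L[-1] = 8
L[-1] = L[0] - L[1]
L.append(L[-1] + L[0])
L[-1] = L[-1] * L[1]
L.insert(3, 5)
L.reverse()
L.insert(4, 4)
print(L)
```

[5, 24, -6, 2, 4]

pop() removes 6 → [2, 6]
L[-1] = 8 → [2, 8]
L[-1] = L[0]-L[1] = 2-8 = -6 → [2, -6]
append L[-1]+L[0] = (-6)+2 = -4 → [2, -6, -4]
L[-1] = L[-1]*L[1] = (-4)*(-6) = 24 → [2, -6, 24]
insert 5 at 3 → [2, -6, 24, 5]
reverse → [5, 24, -6, 2]
insert 4 at 4 → [5, 24, -6, 2, 4]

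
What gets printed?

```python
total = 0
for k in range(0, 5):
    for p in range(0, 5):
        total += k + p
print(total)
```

100

k=0,p=0: total = 0+0 = 0
k=0,p=1: total = 0+1 = 1
k=0,p=2: total = 1+2 = 3
k=0,p=3: total = 3+3 = 6
k=0,p=4: total = 6+4 = 10
k=1,p=0: total = 10+1 = 11
k=1,p=1: total = 11+2 = 13
k=1,p=2: total = 13+3 = 16
k=1,p=3: total = 16+4 = 20
k=1,p=4: total = 20+5 = 25
k=2,p=0: total = 25+2 = 27
k=2,p=1: total = 27+3 = 30
k=2,p=2: total = 30+4 = 34
k=2,p=3: total = 34+5 = 39
k=2,p=4: total = 39+6 = 45
k=3,p=0: total = 45+3 = 48
k=3,p=1: total = 48+4 = 52
k=3,p=2: total = 52+5 = 57
k=3,p=3: total = 57+6 = 63
k=3,p=4: total = 63+7 = 70
k=4,p=0: total = 70+4 = 74
k=4,p=1: total = 74+5 = 79
k=4,p=2: total = 79+6 = 85
k=4,p=3: total = 85+7 = 92
k=4,p=4: total = 92+8 = 100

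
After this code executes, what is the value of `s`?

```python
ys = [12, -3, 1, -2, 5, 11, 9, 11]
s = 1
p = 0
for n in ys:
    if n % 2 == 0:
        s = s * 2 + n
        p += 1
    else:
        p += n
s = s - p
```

n=12: even, s = 1*2+12 = 14; p=1
n=-3: not even; p=-2
n=1: not even; p=-1
n=-2: even, s = 14*2+(-2) = 26; p=0
n=5: not even; p=5
n=11: not even; p=16
n=9: not even; p=25
n=11: not even; p=36
s-p = 26-36 = -10

-10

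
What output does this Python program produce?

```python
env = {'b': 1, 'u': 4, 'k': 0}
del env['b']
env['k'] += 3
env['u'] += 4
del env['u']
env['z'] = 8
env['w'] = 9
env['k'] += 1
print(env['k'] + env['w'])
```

13

del 'b' → {'u': 4, 'k': 0}
env['k'] = 0+3 = 3 → {'u': 4, 'k': 3}
env['u'] = 4+4 = 8 → {'u': 8, 'k': 3}
del 'u' → {'k': 3}
env['z'] = 8 → {'k': 3, 'z': 8}
env['w'] = 9 → {'k': 3, 'z': 8, 'w': 9}
env['k'] = 3+1 = 4 → {'k': 4, 'z': 8, 'w': 9}
env['k']+env['w'] = 4+9 = 13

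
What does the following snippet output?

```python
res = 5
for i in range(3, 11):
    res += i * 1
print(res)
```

57

i=3: res = 5+3*1 = 8
i=4: res = 8+4*1 = 12
i=5: res = 12+5*1 = 17
i=6: res = 17+6*1 = 23
i=7: res = 23+7*1 = 30
i=8: res = 30+8*1 = 38
i=9: res = 38+9*1 = 47
i=10: res = 47+10*1 = 57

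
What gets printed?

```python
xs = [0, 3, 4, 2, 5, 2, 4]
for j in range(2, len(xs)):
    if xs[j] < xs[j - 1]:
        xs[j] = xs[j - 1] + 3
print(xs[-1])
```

j=2: 4>=3, unchanged → [0, 3, 4, 2, 5, 2, 4]
j=3: 2<4, xs[3] = 4+3 = 7 → [0, 3, 4, 7, 5, 2, 4]
j=4: 5<7, xs[4] = 7+3 = 10 → [0, 3, 4, 7, 10, 2, 4]
j=5: 2<10, xs[5] = 10+3 = 13 → [0, 3, 4, 7, 10, 13, 4]
j=6: 4<13, xs[6] = 13+3 = 16 → [0, 3, 4, 7, 10, 13, 16]

16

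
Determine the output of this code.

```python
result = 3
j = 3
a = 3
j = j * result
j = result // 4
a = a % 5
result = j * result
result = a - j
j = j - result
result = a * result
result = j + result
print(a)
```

j = 3*3 = 9
j = 3//4 = 0
a = 3%5 = 3
result = 0*3 = 0
result = 3-0 = 3
j = 0-3 = -3
result = 3*3 = 9
result = (-3)+9 = 6

3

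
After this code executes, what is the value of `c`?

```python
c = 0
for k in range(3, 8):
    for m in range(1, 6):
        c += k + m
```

k=3,m=1: c = 0+4 = 4
k=3,m=2: c = 4+5 = 9
k=3,m=3: c = 9+6 = 15
k=3,m=4: c = 15+7 = 22
k=3,m=5: c = 22+8 = 30
k=4,m=1: c = 30+5 = 35
k=4,m=2: c = 35+6 = 41
k=4,m=3: c = 41+7 = 48
k=4,m=4: c = 48+8 = 56
k=4,m=5: c = 56+9 = 65
k=5,m=1: c = 65+6 = 71
k=5,m=2: c = 71+7 = 78
k=5,m=3: c = 78+8 = 86
k=5,m=4: c = 86+9 = 95
k=5,m=5: c = 95+10 = 105
k=6,m=1: c = 105+7 = 112
k=6,m=2: c = 112+8 = 120
k=6,m=3: c = 120+9 = 129
k=6,m=4: c = 129+10 = 139
k=6,m=5: c = 139+11 = 150
k=7,m=1: c = 150+8 = 158
k=7,m=2: c = 158+9 = 167
k=7,m=3: c = 167+10 = 177
k=7,m=4: c = 177+11 = 188
k=7,m=5: c = 188+12 = 200

200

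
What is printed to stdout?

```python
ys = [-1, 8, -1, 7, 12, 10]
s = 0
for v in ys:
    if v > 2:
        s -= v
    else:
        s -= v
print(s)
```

-35

v=-1: not >2, s = 0-(-1) = 1
v=8: >2, s = 1-8 = -7
v=-1: not >2, s = (-7)-(-1) = -6
v=7: >2, s = (-6)-7 = -13
v=12: >2, s = (-13)-12 = -25
v=10: >2, s = (-25)-10 = -35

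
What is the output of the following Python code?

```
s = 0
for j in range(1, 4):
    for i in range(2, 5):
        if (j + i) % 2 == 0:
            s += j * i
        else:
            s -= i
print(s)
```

j=1,i=2: odd sum, s = 0-2 = -2
j=1,i=3: even sum, s = (-2)+3 = 1
j=1,i=4: odd sum, s = 1-4 = -3
j=2,i=2: even sum, s = (-3)+4 = 1
j=2,i=3: odd sum, s = 1-3 = -2
j=2,i=4: even sum, s = (-2)+8 = 6
j=3,i=2: odd sum, s = 6-2 = 4
j=3,i=3: even sum, s = 4+9 = 13
j=3,i=4: odd sum, s = 13-4 = 9

9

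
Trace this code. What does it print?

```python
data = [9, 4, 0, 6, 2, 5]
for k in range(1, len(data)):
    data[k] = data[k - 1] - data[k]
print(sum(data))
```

7

k=1: data[1] = 9-4 = 5 → [9, 5, 0, 6, 2, 5]
k=2: data[2] = 5-0 = 5 → [9, 5, 5, 6, 2, 5]
k=3: data[3] = 5-6 = -1 → [9, 5, 5, -1, 2, 5]
k=4: data[4] = (-1)-2 = -3 → [9, 5, 5, -1, -3, 5]
k=5: data[5] = (-3)-5 = -8 → [9, 5, 5, -1, -3, -8]
sum = 7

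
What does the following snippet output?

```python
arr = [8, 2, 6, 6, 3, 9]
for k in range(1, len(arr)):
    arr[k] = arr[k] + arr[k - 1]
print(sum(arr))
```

k=1: arr[1] = 2+8 = 10 → [8, 10, 6, 6, 3, 9]
k=2: arr[2] = 6+10 = 16 → [8, 10, 16, 6, 3, 9]
k=3: arr[3] = 6+16 = 22 → [8, 10, 16, 22, 3, 9]
k=4: arr[4] = 3+22 = 25 → [8, 10, 16, 22, 25, 9]
k=5: arr[5] = 9+25 = 34 → [8, 10, 16, 22, 25, 34]
sum = 115

115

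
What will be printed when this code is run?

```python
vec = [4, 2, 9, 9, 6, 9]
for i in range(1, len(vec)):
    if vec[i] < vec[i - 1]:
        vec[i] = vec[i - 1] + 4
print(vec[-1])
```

17

i=1: 2<4, vec[1] = 4+4 = 8 → [4, 8, 9, 9, 6, 9]
i=2: 9>=8, unchanged → [4, 8, 9, 9, 6, 9]
i=3: 9>=9, unchanged → [4, 8, 9, 9, 6, 9]
i=4: 6<9, vec[4] = 9+4 = 13 → [4, 8, 9, 9, 13, 9]
i=5: 9<13, vec[5] = 13+4 = 17 → [4, 8, 9, 9, 13, 17]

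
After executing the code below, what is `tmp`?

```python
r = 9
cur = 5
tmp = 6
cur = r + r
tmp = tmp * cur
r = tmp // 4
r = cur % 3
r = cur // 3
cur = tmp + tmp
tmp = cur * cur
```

46656

cur = 9+9 = 18
tmp = 6*18 = 108
r = 108//4 = 27
r = 18%3 = 0
r = 18//3 = 6
cur = 108+108 = 216
tmp = 216*216 = 46656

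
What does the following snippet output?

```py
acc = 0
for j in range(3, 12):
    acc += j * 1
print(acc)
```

j=3: acc = 0+3*1 = 3
j=4: acc = 3+4*1 = 7
j=5: acc = 7+5*1 = 12
j=6: acc = 12+6*1 = 18
j=7: acc = 18+7*1 = 25
j=8: acc = 25+8*1 = 33
j=9: acc = 33+9*1 = 42
j=10: acc = 42+10*1 = 52
j=11: acc = 52+11*1 = 63

63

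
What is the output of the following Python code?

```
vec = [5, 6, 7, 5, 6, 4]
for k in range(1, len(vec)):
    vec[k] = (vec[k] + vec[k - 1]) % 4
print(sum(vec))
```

15

k=1: vec[1] = (6+5)%4 = 3 → [5, 3, 7, 5, 6, 4]
k=2: vec[2] = (7+3)%4 = 2 → [5, 3, 2, 5, 6, 4]
k=3: vec[3] = (5+2)%4 = 3 → [5, 3, 2, 3, 6, 4]
k=4: vec[4] = (6+3)%4 = 1 → [5, 3, 2, 3, 1, 4]
k=5: vec[5] = (4+1)%4 = 1 → [5, 3, 2, 3, 1, 1]
sum = 15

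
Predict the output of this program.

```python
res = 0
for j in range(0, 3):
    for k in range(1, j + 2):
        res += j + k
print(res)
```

j=0,k=1: res = 0+1 = 1
j=1,k=1: res = 1+2 = 3
j=1,k=2: res = 3+3 = 6
j=2,k=1: res = 6+3 = 9
j=2,k=2: res = 9+4 = 13
j=2,k=3: res = 13+5 = 18

18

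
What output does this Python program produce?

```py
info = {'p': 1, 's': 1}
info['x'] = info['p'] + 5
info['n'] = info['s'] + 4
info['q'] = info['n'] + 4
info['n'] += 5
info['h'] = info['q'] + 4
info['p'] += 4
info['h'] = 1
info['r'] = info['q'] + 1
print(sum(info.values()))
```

info['x'] = info['p']+5 = 6 → {'p': 1, 's': 1, 'x': 6}
info['n'] = info['s']+4 = 5 → {'p': 1, 's': 1, 'x': 6, 'n': 5}
info['q'] = info['n']+4 = 9 → {'p': 1, 's': 1, 'x': 6, 'n': 5, 'q': 9}
info['n'] = 5+5 = 10 → {'p': 1, 's': 1, 'x': 6, 'n': 10, 'q': 9}
info['h'] = info['q']+4 = 13 → {'p': 1, 's': 1, 'x': 6, 'n': 10, 'q': 9, 'h': 13}
info['p'] = 1+4 = 5 → {'p': 5, 's': 1, 'x': 6, 'n': 10, 'q': 9, 'h': 13}
info['h'] = 1 → {'p': 5, 's': 1, 'x': 6, 'n': 10, 'q': 9, 'h': 1}
info['r'] = info['q']+1 = 10 → {'p': 5, 's': 1, 'x': 6, 'n': 10, 'q': 9, 'h': 1, 'r': 10}
sum of values = 42

42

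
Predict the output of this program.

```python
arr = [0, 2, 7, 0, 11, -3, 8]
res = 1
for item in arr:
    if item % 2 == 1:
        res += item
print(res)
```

item=0: not odd
item=2: not odd
item=7: odd, res = 1+7 = 8
item=0: not odd
item=11: odd, res = 8+11 = 19
item=-3: odd, res = 19+(-3) = 16
item=8: not odd

16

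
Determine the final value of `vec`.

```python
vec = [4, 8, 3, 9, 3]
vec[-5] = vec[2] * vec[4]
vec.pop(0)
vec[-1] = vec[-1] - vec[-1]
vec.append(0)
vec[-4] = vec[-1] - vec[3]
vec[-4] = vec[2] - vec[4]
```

vec[-5] = vec[2]*vec[4] = 3*3 = 9 → [9, 8, 3, 9, 3]
pop(0) removes 9 → [8, 3, 9, 3]
vec[-1] = vec[-1]-vec[-1] = 3-3 = 0 → [8, 3, 9, 0]
append 0 → [8, 3, 9, 0, 0]
vec[-4] = vec[-1]-vec[3] = 0-0 = 0 → [8, 0, 9, 0, 0]
vec[-4] = vec[2]-vec[4] = 9-0 = 9 → [8, 9, 9, 0, 0]

[8, 9, 9, 0, 0]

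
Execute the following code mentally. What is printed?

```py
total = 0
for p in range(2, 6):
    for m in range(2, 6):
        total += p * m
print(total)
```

p=2,m=2: total = 0+4 = 4
p=2,m=3: total = 4+6 = 10
p=2,m=4: total = 10+8 = 18
p=2,m=5: total = 18+10 = 28
p=3,m=2: total = 28+6 = 34
p=3,m=3: total = 34+9 = 43
p=3,m=4: total = 43+12 = 55
p=3,m=5: total = 55+15 = 70
p=4,m=2: total = 70+8 = 78
p=4,m=3: total = 78+12 = 90
p=4,m=4: total = 90+16 = 106
p=4,m=5: total = 106+20 = 126
p=5,m=2: total = 126+10 = 136
p=5,m=3: total = 136+15 = 151
p=5,m=4: total = 151+20 = 171
p=5,m=5: total = 171+25 = 196

196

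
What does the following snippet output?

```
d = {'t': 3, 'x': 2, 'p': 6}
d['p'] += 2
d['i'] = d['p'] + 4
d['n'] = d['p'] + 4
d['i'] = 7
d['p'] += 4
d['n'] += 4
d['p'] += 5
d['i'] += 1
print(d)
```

d['p'] = 6+2 = 8 → {'t': 3, 'x': 2, 'p': 8}
d['i'] = d['p']+4 = 12 → {'t': 3, 'x': 2, 'p': 8, 'i': 12}
d['n'] = d['p']+4 = 12 → {'t': 3, 'x': 2, 'p': 8, 'i': 12, 'n': 12}
d['i'] = 7 → {'t': 3, 'x': 2, 'p': 8, 'i': 7, 'n': 12}
d['p'] = 8+4 = 12 → {'t': 3, 'x': 2, 'p': 12, 'i': 7, 'n': 12}
d['n'] = 12+4 = 16 → {'t': 3, 'x': 2, 'p': 12, 'i': 7, 'n': 16}
d['p'] = 12+5 = 17 → {'t': 3, 'x': 2, 'p': 17, 'i': 7, 'n': 16}
d['i'] = 7+1 = 8 → {'t': 3, 'x': 2, 'p': 17, 'i': 8, 'n': 16}

{'t': 3, 'x': 2, 'p': 17, 'i': 8, 'n': 16}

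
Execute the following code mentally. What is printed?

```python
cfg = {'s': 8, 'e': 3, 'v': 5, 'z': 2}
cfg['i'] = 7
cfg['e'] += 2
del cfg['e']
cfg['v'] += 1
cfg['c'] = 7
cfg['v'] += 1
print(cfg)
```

cfg['i'] = 7 → {'s': 8, 'e': 3, 'v': 5, 'z': 2, 'i': 7}
cfg['e'] = 3+2 = 5 → {'s': 8, 'e': 5, 'v': 5, 'z': 2, 'i': 7}
del 'e' → {'s': 8, 'v': 5, 'z': 2, 'i': 7}
cfg['v'] = 5+1 = 6 → {'s': 8, 'v': 6, 'z': 2, 'i': 7}
cfg['c'] = 7 → {'s': 8, 'v': 6, 'z': 2, 'i': 7, 'c': 7}
cfg['v'] = 6+1 = 7 → {'s': 8, 'v': 7, 'z': 2, 'i': 7, 'c': 7}

{'s': 8, 'v': 7, 'z': 2, 'i': 7, 'c': 7}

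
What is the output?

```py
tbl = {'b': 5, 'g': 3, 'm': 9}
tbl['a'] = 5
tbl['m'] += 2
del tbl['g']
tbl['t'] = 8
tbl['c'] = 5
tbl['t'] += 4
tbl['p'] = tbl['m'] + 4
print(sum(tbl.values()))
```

53

tbl['a'] = 5 → {'b': 5, 'g': 3, 'm': 9, 'a': 5}
tbl['m'] = 9+2 = 11 → {'b': 5, 'g': 3, 'm': 11, 'a': 5}
del 'g' → {'b': 5, 'm': 11, 'a': 5}
tbl['t'] = 8 → {'b': 5, 'm': 11, 'a': 5, 't': 8}
tbl['c'] = 5 → {'b': 5, 'm': 11, 'a': 5, 't': 8, 'c': 5}
tbl['t'] = 8+4 = 12 → {'b': 5, 'm': 11, 'a': 5, 't': 12, 'c': 5}
tbl['p'] = tbl['m']+4 = 15 → {'b': 5, 'm': 11, 'a': 5, 't': 12, 'c': 5, 'p': 15}
sum of values = 53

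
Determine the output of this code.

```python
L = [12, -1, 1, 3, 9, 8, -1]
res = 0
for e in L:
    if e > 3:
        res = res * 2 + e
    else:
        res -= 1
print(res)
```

61

e=12: >3, res = 0*2+12 = 12
e=-1: not >3, res = 12-1 = 11
e=1: not >3, res = 11-1 = 10
e=3: not >3, res = 10-1 = 9
e=9: >3, res = 9*2+9 = 27
e=8: >3, res = 27*2+8 = 62
e=-1: not >3, res = 62-1 = 61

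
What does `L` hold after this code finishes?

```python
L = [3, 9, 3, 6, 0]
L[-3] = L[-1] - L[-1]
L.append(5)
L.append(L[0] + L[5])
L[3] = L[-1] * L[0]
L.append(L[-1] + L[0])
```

[3, 9, 0, 24, 0, 5, 8, 11]

L[-3] = L[-1]-L[-1] = 0-0 = 0 → [3, 9, 0, 6, 0]
append 5 → [3, 9, 0, 6, 0, 5]
append L[0]+L[5] = 3+5 = 8 → [3, 9, 0, 6, 0, 5, 8]
L[3] = L[-1]*L[0] = 8*3 = 24 → [3, 9, 0, 24, 0, 5, 8]
append L[-1]+L[0] = 8+3 = 11 → [3, 9, 0, 24, 0, 5, 8, 11]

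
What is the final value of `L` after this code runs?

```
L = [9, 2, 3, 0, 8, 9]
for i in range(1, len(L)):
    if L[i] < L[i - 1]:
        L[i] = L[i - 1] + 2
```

[9, 11, 13, 15, 17, 19]

i=1: 2<9, L[1] = 9+2 = 11 → [9, 11, 3, 0, 8, 9]
i=2: 3<11, L[2] = 11+2 = 13 → [9, 11, 13, 0, 8, 9]
i=3: 0<13, L[3] = 13+2 = 15 → [9, 11, 13, 15, 8, 9]
i=4: 8<15, L[4] = 15+2 = 17 → [9, 11, 13, 15, 17, 9]
i=5: 9<17, L[5] = 17+2 = 19 → [9, 11, 13, 15, 17, 19]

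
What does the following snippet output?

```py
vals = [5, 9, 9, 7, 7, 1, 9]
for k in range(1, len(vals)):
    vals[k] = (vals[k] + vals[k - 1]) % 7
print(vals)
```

[5, 0, 2, 2, 2, 3, 5]

k=1: vals[1] = (9+5)%7 = 0 → [5, 0, 9, 7, 7, 1, 9]
k=2: vals[2] = (9+0)%7 = 2 → [5, 0, 2, 7, 7, 1, 9]
k=3: vals[3] = (7+2)%7 = 2 → [5, 0, 2, 2, 7, 1, 9]
k=4: vals[4] = (7+2)%7 = 2 → [5, 0, 2, 2, 2, 1, 9]
k=5: vals[5] = (1+2)%7 = 3 → [5, 0, 2, 2, 2, 3, 9]
k=6: vals[6] = (9+3)%7 = 5 → [5, 0, 2, 2, 2, 3, 5]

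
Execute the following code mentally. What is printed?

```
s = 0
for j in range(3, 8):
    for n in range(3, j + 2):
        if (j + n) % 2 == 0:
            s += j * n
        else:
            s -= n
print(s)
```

175

j=3,n=3: even sum, s = 0+9 = 9
j=3,n=4: odd sum, s = 9-4 = 5
j=4,n=3: odd sum, s = 5-3 = 2
j=4,n=4: even sum, s = 2+16 = 18
j=4,n=5: odd sum, s = 18-5 = 13
j=5,n=3: even sum, s = 13+15 = 28
j=5,n=4: odd sum, s = 28-4 = 24
j=5,n=5: even sum, s = 24+25 = 49
j=5,n=6: odd sum, s = 49-6 = 43
j=6,n=3: odd sum, s = 43-3 = 40
j=6,n=4: even sum, s = 40+24 = 64
j=6,n=5: odd sum, s = 64-5 = 59
j=6,n=6: even sum, s = 59+36 = 95
j=6,n=7: odd sum, s = 95-7 = 88
j=7,n=3: even sum, s = 88+21 = 109
j=7,n=4: odd sum, s = 109-4 = 105
j=7,n=5: even sum, s = 105+35 = 140
j=7,n=6: odd sum, s = 140-6 = 134
j=7,n=7: even sum, s = 134+49 = 183
j=7,n=8: odd sum, s = 183-8 = 175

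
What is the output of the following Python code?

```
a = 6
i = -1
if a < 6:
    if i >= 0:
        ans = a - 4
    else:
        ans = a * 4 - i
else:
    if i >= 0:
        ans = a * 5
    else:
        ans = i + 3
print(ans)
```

2

a=6, i=-1
a < 6 is False; i >= 0 is False
→ ans = i + 3 = 2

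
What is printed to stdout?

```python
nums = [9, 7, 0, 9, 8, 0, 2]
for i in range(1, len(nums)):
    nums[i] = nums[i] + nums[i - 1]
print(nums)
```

[9, 16, 16, 25, 33, 33, 35]

i=1: nums[1] = 7+9 = 16 → [9, 16, 0, 9, 8, 0, 2]
i=2: nums[2] = 0+16 = 16 → [9, 16, 16, 9, 8, 0, 2]
i=3: nums[3] = 9+16 = 25 → [9, 16, 16, 25, 8, 0, 2]
i=4: nums[4] = 8+25 = 33 → [9, 16, 16, 25, 33, 0, 2]
i=5: nums[5] = 0+33 = 33 → [9, 16, 16, 25, 33, 33, 2]
i=6: nums[6] = 2+33 = 35 → [9, 16, 16, 25, 33, 33, 35]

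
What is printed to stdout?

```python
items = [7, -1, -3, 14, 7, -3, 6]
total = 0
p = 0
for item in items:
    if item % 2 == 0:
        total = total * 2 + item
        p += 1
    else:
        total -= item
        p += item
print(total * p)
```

item=7: not even, total = 0-7 = -7; p=7
item=-1: not even, total = (-7)-(-1) = -6; p=6
item=-3: not even, total = (-6)-(-3) = -3; p=3
item=14: even, total = (-3)*2+14 = 8; p=4
item=7: not even, total = 8-7 = 1; p=11
item=-3: not even, total = 1-(-3) = 4; p=8
item=6: even, total = 4*2+6 = 14; p=9
total*p = 14*9 = 126

126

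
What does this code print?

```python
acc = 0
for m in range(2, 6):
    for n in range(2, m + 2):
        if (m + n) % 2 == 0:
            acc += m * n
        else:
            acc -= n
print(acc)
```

48

m=2,n=2: even sum, acc = 0+4 = 4
m=2,n=3: odd sum, acc = 4-3 = 1
m=3,n=2: odd sum, acc = 1-2 = -1
m=3,n=3: even sum, acc = (-1)+9 = 8
m=3,n=4: odd sum, acc = 8-4 = 4
m=4,n=2: even sum, acc = 4+8 = 12
m=4,n=3: odd sum, acc = 12-3 = 9
m=4,n=4: even sum, acc = 9+16 = 25
m=4,n=5: odd sum, acc = 25-5 = 20
m=5,n=2: odd sum, acc = 20-2 = 18
m=5,n=3: even sum, acc = 18+15 = 33
m=5,n=4: odd sum, acc = 33-4 = 29
m=5,n=5: even sum, acc = 29+25 = 54
m=5,n=6: odd sum, acc = 54-6 = 48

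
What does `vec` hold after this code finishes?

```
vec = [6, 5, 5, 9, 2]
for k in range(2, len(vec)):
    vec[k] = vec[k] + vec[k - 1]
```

[6, 5, 10, 19, 21]

k=2: vec[2] = 5+5 = 10 → [6, 5, 10, 9, 2]
k=3: vec[3] = 9+10 = 19 → [6, 5, 10, 19, 2]
k=4: vec[4] = 2+19 = 21 → [6, 5, 10, 19, 21]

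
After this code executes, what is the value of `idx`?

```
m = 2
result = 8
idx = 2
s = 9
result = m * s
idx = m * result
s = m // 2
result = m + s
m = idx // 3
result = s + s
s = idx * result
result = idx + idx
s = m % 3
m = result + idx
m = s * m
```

36

result = 2*9 = 18
idx = 2*18 = 36
s = 2//2 = 1
result = 2+1 = 3
m = 36//3 = 12
result = 1+1 = 2
s = 36*2 = 72
result = 36+36 = 72
s = 12%3 = 0
m = 72+36 = 108
m = 0*108 = 0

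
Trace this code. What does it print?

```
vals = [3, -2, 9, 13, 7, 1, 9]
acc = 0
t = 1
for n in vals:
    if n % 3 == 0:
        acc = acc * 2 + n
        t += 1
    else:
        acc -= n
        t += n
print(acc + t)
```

28

n=3: %3==0, acc = 0*2+3 = 3; t=2
n=-2: not %3==0, acc = 3-(-2) = 5; t=0
n=9: %3==0, acc = 5*2+9 = 19; t=1
n=13: not %3==0, acc = 19-13 = 6; t=14
n=7: not %3==0, acc = 6-7 = -1; t=21
n=1: not %3==0, acc = (-1)-1 = -2; t=22
n=9: %3==0, acc = (-2)*2+9 = 5; t=23
acc+t = 5+23 = 28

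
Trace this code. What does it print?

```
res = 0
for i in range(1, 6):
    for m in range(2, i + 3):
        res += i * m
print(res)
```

i=1,m=2: res = 0+2 = 2
i=1,m=3: res = 2+3 = 5
i=2,m=2: res = 5+4 = 9
i=2,m=3: res = 9+6 = 15
i=2,m=4: res = 15+8 = 23
i=3,m=2: res = 23+6 = 29
i=3,m=3: res = 29+9 = 38
i=3,m=4: res = 38+12 = 50
i=3,m=5: res = 50+15 = 65
i=4,m=2: res = 65+8 = 73
i=4,m=3: res = 73+12 = 85
i=4,m=4: res = 85+16 = 101
i=4,m=5: res = 101+20 = 121
i=4,m=6: res = 121+24 = 145
i=5,m=2: res = 145+10 = 155
i=5,m=3: res = 155+15 = 170
i=5,m=4: res = 170+20 = 190
i=5,m=5: res = 190+25 = 215
i=5,m=6: res = 215+30 = 245
i=5,m=7: res = 245+35 = 280

280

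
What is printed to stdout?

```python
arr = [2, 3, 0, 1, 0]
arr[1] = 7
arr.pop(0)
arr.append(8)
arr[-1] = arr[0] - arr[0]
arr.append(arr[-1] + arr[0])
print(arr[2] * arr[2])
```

arr[1] = 7 → [2, 7, 0, 1, 0]
pop(0) removes 2 → [7, 0, 1, 0]
append 8 → [7, 0, 1, 0, 8]
arr[-1] = arr[0]-arr[0] = 7-7 = 0 → [7, 0, 1, 0, 0]
append arr[-1]+arr[0] = 0+7 = 7 → [7, 0, 1, 0, 0, 7]
arr[2]*arr[2] = 1*1 = 1

1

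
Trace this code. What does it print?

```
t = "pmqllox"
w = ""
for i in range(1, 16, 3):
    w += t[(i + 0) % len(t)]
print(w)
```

i=1: add t[1]='m' → 'm'
i=4: add t[4]='l' → 'ml'
i=7: add t[0]='p' → 'mlp'
i=10: add t[3]='l' → 'mlpl'
i=13: add t[6]='x' → 'mlplx'

mlplx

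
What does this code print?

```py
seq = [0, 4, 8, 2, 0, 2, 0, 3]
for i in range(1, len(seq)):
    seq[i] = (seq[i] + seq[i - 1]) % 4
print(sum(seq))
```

7

i=1: seq[1] = (4+0)%4 = 0 → [0, 0, 8, 2, 0, 2, 0, 3]
i=2: seq[2] = (8+0)%4 = 0 → [0, 0, 0, 2, 0, 2, 0, 3]
i=3: seq[3] = (2+0)%4 = 2 → [0, 0, 0, 2, 0, 2, 0, 3]
i=4: seq[4] = (0+2)%4 = 2 → [0, 0, 0, 2, 2, 2, 0, 3]
i=5: seq[5] = (2+2)%4 = 0 → [0, 0, 0, 2, 2, 0, 0, 3]
i=6: seq[6] = (0+0)%4 = 0 → [0, 0, 0, 2, 2, 0, 0, 3]
i=7: seq[7] = (3+0)%4 = 3 → [0, 0, 0, 2, 2, 0, 0, 3]
sum = 7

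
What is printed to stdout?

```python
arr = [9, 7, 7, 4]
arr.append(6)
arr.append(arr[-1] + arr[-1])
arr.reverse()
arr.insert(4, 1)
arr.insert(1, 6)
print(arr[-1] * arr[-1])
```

append 6 → [9, 7, 7, 4, 6]
append arr[-1]+arr[-1] = 6+6 = 12 → [9, 7, 7, 4, 6, 12]
reverse → [12, 6, 4, 7, 7, 9]
insert 1 at 4 → [12, 6, 4, 7, 1, 7, 9]
insert 6 at 1 → [12, 6, 6, 4, 7, 1, 7, 9]
arr[-1]*arr[-1] = 9*9 = 81

81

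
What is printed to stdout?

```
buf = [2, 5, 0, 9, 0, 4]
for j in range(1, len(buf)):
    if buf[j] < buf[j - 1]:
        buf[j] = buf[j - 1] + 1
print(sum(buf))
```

j=1: 5>=2, unchanged → [2, 5, 0, 9, 0, 4]
j=2: 0<5, buf[2] = 5+1 = 6 → [2, 5, 6, 9, 0, 4]
j=3: 9>=6, unchanged → [2, 5, 6, 9, 0, 4]
j=4: 0<9, buf[4] = 9+1 = 10 → [2, 5, 6, 9, 10, 4]
j=5: 4<10, buf[5] = 10+1 = 11 → [2, 5, 6, 9, 10, 11]
sum = 43

43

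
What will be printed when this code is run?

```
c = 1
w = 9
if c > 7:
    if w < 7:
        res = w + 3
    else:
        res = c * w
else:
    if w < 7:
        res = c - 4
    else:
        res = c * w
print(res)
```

c=1, w=9
c > 7 is False; w < 7 is False
→ res = c * w = 9

9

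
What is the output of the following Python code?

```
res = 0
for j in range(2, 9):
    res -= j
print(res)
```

j=2: res = 0-2 = -2
j=3: res = (-2)-3 = -5
j=4: res = (-5)-4 = -9
j=5: res = (-9)-5 = -14
j=6: res = (-14)-6 = -20
j=7: res = (-20)-7 = -27
j=8: res = (-27)-8 = -35

-35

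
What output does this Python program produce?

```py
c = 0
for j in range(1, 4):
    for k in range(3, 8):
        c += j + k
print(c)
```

j=1,k=3: c = 0+4 = 4
j=1,k=4: c = 4+5 = 9
j=1,k=5: c = 9+6 = 15
j=1,k=6: c = 15+7 = 22
j=1,k=7: c = 22+8 = 30
j=2,k=3: c = 30+5 = 35
j=2,k=4: c = 35+6 = 41
j=2,k=5: c = 41+7 = 48
j=2,k=6: c = 48+8 = 56
j=2,k=7: c = 56+9 = 65
j=3,k=3: c = 65+6 = 71
j=3,k=4: c = 71+7 = 78
j=3,k=5: c = 78+8 = 86
j=3,k=6: c = 86+9 = 95
j=3,k=7: c = 95+10 = 105

105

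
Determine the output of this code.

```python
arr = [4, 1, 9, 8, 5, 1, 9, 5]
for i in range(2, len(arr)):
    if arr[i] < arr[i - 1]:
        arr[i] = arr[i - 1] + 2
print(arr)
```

i=2: 9>=1, unchanged → [4, 1, 9, 8, 5, 1, 9, 5]
i=3: 8<9, arr[3] = 9+2 = 11 → [4, 1, 9, 11, 5, 1, 9, 5]
i=4: 5<11, arr[4] = 11+2 = 13 → [4, 1, 9, 11, 13, 1, 9, 5]
i=5: 1<13, arr[5] = 13+2 = 15 → [4, 1, 9, 11, 13, 15, 9, 5]
i=6: 9<15, arr[6] = 15+2 = 17 → [4, 1, 9, 11, 13, 15, 17, 5]
i=7: 5<17, arr[7] = 17+2 = 19 → [4, 1, 9, 11, 13, 15, 17, 19]

[4, 1, 9, 11, 13, 15, 17, 19]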